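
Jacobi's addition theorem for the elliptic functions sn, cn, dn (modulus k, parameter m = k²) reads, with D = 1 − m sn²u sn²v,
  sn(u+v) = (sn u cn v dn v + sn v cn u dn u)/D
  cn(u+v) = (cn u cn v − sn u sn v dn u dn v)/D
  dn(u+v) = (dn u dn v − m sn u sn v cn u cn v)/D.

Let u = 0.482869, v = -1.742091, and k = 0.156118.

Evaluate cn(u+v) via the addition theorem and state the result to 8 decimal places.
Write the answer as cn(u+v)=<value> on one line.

sn u = 0.4639355252762864, cn u = 0.8858689679555415, dn u = 0.9973735936928419
sn v = -0.9872868792092002, cn v = -0.1589484763731886, dn v = 0.9880500697419408
m = k² = 0.024372829924
D = 1 − m·sn²u·sn²v = 0.9948866214250521
cn(u+v) = (cn u·cn v − sn u·sn v·dn u·dn v)/D = 0.3105678017262365/0.9948866214250521 = 0.3121640145099012

cn(u+v)=0.31216401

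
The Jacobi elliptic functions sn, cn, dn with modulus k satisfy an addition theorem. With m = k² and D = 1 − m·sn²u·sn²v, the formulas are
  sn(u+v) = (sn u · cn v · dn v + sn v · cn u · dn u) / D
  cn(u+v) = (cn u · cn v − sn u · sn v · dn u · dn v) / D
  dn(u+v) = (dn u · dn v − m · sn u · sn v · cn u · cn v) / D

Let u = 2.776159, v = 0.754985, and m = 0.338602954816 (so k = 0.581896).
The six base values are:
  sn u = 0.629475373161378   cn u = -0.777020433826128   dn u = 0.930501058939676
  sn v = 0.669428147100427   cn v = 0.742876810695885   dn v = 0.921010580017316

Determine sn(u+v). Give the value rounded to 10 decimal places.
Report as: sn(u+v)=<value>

m = k² = 0.338602954816
D = 1 − m·sn²u·sn²v = 0.9398748504648668
sn(u+v) = (sn u·cn v·dn v + sn v·cn u·dn u)/D = -0.05332341018901845/0.9398748504648668 = -0.05673458563408141

sn(u+v)=-0.0567345856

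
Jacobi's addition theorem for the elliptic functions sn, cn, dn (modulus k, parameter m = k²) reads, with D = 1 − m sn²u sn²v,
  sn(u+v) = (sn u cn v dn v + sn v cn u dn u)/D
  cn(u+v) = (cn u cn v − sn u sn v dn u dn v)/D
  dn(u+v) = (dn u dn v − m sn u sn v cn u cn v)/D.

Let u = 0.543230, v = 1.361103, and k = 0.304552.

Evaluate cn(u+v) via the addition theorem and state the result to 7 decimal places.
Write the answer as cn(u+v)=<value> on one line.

cn(u+v)=-0.2777353

sn u = 0.5149047379016314, cn u = 0.8572474035460547, dn u = 0.9876279521178216
sn v = 0.9721444245842736, cn v = 0.2343826310751537, dn v = 0.955166700768289
m = k² = 0.092751920704
D = 1 − m·sn²u·sn²v = 0.9767598852930543
cn(u+v) = (cn u·cn v − sn u·sn v·dn u·dn v)/D = -0.2712807098695642/0.9767598852930543 = -0.2777353103400358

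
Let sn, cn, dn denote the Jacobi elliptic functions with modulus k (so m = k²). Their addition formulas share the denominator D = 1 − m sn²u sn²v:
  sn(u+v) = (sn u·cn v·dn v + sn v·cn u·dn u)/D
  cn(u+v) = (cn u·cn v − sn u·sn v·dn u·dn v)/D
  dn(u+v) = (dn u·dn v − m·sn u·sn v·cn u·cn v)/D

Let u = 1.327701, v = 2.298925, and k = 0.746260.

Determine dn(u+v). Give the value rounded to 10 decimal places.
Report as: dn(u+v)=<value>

dn(u+v)=0.9906467720

sn u = 0.9224914944264212, cn u = 0.3860174124452265, dn u = 0.7253137012601916
sn v = 0.9649399848592512, cn v = -0.2624706185839247, dn v = 0.6938743314871494
m = k² = 0.5569039876
D = 1 − m·sn²u·sn²v = 0.5587287077084447
dn(u+v) = (dn u·dn v − m·sn u·sn v·cn u·cn v)/D = 0.5535027907384027/0.5587287077084447 = 0.9906467720417027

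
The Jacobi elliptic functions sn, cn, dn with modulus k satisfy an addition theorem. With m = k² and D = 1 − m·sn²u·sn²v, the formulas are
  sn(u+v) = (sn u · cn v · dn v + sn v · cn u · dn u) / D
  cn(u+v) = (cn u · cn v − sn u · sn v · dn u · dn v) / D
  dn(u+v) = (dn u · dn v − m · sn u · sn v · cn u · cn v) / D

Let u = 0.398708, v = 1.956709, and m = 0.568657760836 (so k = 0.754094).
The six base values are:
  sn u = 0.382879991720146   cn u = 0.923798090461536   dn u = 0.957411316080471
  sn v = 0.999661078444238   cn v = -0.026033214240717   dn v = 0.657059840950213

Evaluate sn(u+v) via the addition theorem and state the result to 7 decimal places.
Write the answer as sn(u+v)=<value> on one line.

m = k² = 0.568657760836
D = 1 − m·sn²u·sn²v = 0.9166929260060719
sn(u+v) = (sn u·cn v·dn v + sn v·cn u·dn u)/D = 0.877605677200187/0.9166929260060719 = 0.9573605864112166

sn(u+v)=0.9573606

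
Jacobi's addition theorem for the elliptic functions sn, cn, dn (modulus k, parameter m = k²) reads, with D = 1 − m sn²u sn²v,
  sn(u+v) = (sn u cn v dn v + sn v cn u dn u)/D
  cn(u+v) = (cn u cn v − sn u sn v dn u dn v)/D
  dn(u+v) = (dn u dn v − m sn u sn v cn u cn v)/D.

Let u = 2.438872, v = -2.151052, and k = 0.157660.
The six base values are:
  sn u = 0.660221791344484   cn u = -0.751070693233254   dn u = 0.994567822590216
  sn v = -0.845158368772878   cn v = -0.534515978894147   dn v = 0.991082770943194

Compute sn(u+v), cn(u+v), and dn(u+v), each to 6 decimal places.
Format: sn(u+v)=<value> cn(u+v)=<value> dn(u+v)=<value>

m = k² = 0.0248566756
D = 1 − m·sn²u·sn²v = 0.9922607487484248
sn(u+v) = (sn u·cn v·dn v + sn v·cn u·dn u)/D = 0.2815732636657737/0.9922607487484248 = 0.2837694265554014
cn(u+v) = (cn u·cn v − sn u·sn v·dn u·dn v)/D = 0.9514714345136113/0.9922607487484248 = 0.9588925448414012
dn(u+v) = (dn u·dn v − m·sn u·sn v·cn u·cn v)/D = 0.991267203733166/0.9922607487484248 = 0.998998705716706

sn(u+v)=0.283769 cn(u+v)=0.958893 dn(u+v)=0.998999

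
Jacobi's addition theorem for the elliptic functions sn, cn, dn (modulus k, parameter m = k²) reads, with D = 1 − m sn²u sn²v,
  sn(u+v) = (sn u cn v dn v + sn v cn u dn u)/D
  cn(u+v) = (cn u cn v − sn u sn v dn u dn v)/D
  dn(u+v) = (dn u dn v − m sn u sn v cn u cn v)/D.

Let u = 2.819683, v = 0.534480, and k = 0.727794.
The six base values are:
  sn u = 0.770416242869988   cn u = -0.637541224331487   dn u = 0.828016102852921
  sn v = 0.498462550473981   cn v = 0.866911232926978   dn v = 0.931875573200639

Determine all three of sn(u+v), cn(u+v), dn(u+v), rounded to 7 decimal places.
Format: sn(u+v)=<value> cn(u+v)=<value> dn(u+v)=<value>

m = k² = 0.529684106436
D = 1 − m·sn²u·sn²v = 0.9218852812394655
sn(u+v) = (sn u·cn v·dn v + sn v·cn u·dn u)/D = 0.3592477938395195/0.9218852812394655 = 0.3896881761215609
cn(u+v) = (cn u·cn v − sn u·sn v·dn u·dn v)/D = -0.8490073582645832/0.9218852812394655 = -0.920946863500306
dn(u+v) = (dn u·dn v − m·sn u·sn v·cn u·cn v)/D = 0.8840316638309178/0.9218852812394655 = 0.9589389068478739

sn(u+v)=0.3896882 cn(u+v)=-0.9209469 dn(u+v)=0.9589389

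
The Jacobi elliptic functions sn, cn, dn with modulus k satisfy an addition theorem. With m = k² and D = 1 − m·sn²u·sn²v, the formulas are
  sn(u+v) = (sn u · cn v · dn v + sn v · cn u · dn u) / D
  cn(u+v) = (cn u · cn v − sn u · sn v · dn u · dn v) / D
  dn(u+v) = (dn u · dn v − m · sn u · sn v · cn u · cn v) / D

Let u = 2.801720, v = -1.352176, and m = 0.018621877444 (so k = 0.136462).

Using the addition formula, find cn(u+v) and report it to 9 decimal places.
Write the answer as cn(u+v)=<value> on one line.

sn u = 0.3471388107220917, cn u = -0.9378137587444811, dn u = 0.9988773518646574
sn v = -0.9750319157090378, cn v = 0.2220647728676563, dn v = 0.9911086816245258
m = k² = 0.018621877444
D = 1 − m·sn²u·sn²v = 0.997866623681004
cn(u+v) = (cn u·cn v − sn u·sn v·dn u·dn v)/D = 0.1268299574079264/0.997866623681004 = 0.1271011119101937

cn(u+v)=0.127101112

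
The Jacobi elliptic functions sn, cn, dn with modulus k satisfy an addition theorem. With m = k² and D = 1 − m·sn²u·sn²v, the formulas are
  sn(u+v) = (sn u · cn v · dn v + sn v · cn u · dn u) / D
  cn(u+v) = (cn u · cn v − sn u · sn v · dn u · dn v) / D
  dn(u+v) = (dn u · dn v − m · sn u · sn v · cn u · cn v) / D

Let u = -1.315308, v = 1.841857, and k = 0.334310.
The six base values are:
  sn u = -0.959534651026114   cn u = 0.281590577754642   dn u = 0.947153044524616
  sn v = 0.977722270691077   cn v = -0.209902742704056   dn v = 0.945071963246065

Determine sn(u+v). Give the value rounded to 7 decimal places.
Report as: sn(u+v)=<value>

sn(u+v)=0.5003298

m = k² = 0.1117631761
D = 1 − m·sn²u·sn²v = 0.9016326263763467
sn(u+v) = (sn u·cn v·dn v + sn v·cn u·dn u)/D = 0.4511136503020439/0.9016326263763467 = 0.5003297763470091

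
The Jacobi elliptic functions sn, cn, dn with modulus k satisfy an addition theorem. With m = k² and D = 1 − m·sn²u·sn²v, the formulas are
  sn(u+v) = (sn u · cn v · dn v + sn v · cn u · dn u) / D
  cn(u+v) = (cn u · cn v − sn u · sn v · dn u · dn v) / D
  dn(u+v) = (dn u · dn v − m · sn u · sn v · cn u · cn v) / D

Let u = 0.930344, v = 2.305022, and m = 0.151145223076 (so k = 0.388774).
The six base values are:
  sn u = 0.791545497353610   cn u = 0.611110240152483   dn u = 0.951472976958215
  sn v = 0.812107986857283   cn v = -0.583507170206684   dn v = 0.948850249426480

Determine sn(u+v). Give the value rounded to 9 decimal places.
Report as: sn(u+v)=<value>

m = k² = 0.151145223076
D = 1 − m·sn²u·sn²v = 0.93754405917955
sn(u+v) = (sn u·cn v·dn v + sn v·cn u·dn u)/D = 0.03395634014937825/0.93754405917955 = 0.03621839402309651

sn(u+v)=0.036218394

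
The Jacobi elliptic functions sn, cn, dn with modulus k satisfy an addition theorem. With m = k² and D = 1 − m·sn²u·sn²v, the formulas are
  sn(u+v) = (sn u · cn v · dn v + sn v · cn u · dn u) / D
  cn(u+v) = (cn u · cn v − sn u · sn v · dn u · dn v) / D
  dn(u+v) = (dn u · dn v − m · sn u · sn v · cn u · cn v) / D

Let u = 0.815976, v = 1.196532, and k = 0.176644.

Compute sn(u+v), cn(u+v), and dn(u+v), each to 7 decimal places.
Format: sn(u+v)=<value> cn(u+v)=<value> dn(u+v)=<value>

sn u = 0.7266994772948116, cn u = 0.6869555078019592, dn u = 0.991726719920442
sn v = 0.928314163924392, cn v = 0.3717967362112759, dn v = 0.986463476227739
m = k² = 0.031203102736
D = 1 − m·sn²u·sn²v = 0.9857997029174509
sn(u+v) = (sn u·cn v·dn v + sn v·cn u·dn u)/D = 0.8989617051121668/0.9857997029174509 = 0.9119111138415957
cn(u+v) = (cn u·cn v − sn u·sn v·dn u·dn v)/D = -0.4045601401694933/0.9857997029174509 = -0.4103877683998151
dn(u+v) = (dn u·dn v − m·sn u·sn v·cn u·cn v)/D = 0.9729259087191446/0.9857997029174509 = 0.9869407607243068

sn(u+v)=0.9119111 cn(u+v)=-0.4103878 dn(u+v)=0.9869408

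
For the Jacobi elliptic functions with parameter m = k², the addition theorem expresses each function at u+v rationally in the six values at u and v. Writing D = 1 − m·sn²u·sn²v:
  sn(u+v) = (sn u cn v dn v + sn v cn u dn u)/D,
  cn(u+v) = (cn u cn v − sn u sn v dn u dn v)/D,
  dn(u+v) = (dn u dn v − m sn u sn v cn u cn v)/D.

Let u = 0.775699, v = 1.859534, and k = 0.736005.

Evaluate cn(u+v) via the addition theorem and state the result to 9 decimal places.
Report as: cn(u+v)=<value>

sn u = 0.6733111689988356, cn u = 0.7393592291311589, dn u = 0.8685734873324654
sn v = 0.999771395023549, cn v = 0.02138124628422759, dn v = 0.6771589797331044
m = k² = 0.541703360025
D = 1 − m·sn²u·sn²v = 0.7545321717274371
cn(u+v) = (cn u·cn v − sn u·sn v·dn u·dn v)/D = -0.3801173172927261/0.7545321717274371 = -0.5037788069691977

cn(u+v)=-0.503778807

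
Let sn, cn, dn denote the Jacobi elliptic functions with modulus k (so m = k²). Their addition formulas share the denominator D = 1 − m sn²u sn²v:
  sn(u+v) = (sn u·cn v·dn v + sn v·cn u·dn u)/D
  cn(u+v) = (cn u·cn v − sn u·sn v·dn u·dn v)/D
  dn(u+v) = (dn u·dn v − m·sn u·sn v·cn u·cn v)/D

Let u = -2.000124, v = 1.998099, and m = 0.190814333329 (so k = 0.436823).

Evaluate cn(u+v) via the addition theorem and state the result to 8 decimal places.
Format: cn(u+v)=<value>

sn u = -0.9518472207998012, cn u = -0.3065727780734853, dn u = 0.90946121867779
sn v = 0.9524101740531988, cn v = -0.3048193897375223, dn v = 0.9093487525734788
m = k² = 0.190814333329
D = 1 − m·sn²u·sn²v = 0.8431828564431461
cn(u+v) = (cn u·cn v − sn u·sn v·dn u·dn v)/D = 0.8431811276558374/0.8431828564431461 = 0.9999979496887354

cn(u+v)=0.99999795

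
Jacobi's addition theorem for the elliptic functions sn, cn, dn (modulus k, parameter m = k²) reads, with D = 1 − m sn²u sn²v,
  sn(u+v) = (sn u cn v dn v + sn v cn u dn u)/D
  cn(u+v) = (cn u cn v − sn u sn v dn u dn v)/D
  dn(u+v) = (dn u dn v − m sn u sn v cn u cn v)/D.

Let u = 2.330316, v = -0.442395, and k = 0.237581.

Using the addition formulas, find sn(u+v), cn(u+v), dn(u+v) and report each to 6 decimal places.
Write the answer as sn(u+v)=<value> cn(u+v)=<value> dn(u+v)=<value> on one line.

sn u = 0.7525771251727685, cn u = -0.6585041159071758, dn u = 0.983885799220216
sn v = -0.4273974931609338, cn v = 0.9040638156898824, dn v = 0.9948313017490808
m = k² = 0.056444731561
D = 1 − m·sn²u·sn²v = 0.994160315550905
sn(u+v) = (sn u·cn v·dn v + sn v·cn u·dn u)/D = 0.9537688593416086/0.994160315550905 = 0.9593712849150352
cn(u+v) = (cn u·cn v − sn u·sn v·dn u·dn v)/D = -0.2804990124162327/0.994160315550905 = -0.282146659878288
dn(u+v) = (dn u·dn v − m·sn u·sn v·cn u·cn v)/D = 0.9679919264860925/0.994160315550905 = 0.9736778981664426

sn(u+v)=0.959371 cn(u+v)=-0.282147 dn(u+v)=0.973678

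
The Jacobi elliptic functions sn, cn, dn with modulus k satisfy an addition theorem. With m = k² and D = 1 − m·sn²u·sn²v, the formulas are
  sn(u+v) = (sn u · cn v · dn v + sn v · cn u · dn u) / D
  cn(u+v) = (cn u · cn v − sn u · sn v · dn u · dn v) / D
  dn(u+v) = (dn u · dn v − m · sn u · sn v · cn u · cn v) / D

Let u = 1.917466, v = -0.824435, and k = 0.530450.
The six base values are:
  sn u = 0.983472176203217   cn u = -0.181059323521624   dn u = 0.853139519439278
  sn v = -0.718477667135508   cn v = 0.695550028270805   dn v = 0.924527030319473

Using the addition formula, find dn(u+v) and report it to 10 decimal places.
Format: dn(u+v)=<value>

m = k² = 0.2813772025
D = 1 − m·sn²u·sn²v = 0.8595118772798188
dn(u+v) = (dn u·dn v − m·sn u·sn v·cn u·cn v)/D = 0.7637117455949576/0.8595118772798188 = 0.8885412357673879

dn(u+v)=0.8885412358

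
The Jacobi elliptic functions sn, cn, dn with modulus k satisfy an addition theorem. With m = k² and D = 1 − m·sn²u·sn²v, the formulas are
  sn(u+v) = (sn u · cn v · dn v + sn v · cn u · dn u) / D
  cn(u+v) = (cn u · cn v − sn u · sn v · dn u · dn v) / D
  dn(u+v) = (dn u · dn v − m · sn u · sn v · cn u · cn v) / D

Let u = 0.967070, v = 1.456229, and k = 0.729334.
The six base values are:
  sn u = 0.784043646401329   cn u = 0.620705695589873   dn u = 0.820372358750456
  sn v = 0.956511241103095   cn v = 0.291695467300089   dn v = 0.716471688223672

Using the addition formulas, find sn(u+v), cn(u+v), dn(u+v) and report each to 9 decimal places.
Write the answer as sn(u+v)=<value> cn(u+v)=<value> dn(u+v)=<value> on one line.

m = k² = 0.531928083556
D = 1 − m·sn²u·sn²v = 0.7008330897999758
sn(u+v) = (sn u·cn v·dn v + sn v·cn u·dn u)/D = 0.6509233857022372/0.7008330897999758 = 0.9287851774921426
cn(u+v) = (cn u·cn v − sn u·sn v·dn u·dn v)/D = -0.2597417288471713/0.7008330897999758 = -0.3706185290442036
dn(u+v) = (dn u·dn v − m·sn u·sn v·cn u·cn v)/D = 0.5155467230904771/0.7008330897999758 = 0.7356198367254875

sn(u+v)=0.928785177 cn(u+v)=-0.370618529 dn(u+v)=0.735619837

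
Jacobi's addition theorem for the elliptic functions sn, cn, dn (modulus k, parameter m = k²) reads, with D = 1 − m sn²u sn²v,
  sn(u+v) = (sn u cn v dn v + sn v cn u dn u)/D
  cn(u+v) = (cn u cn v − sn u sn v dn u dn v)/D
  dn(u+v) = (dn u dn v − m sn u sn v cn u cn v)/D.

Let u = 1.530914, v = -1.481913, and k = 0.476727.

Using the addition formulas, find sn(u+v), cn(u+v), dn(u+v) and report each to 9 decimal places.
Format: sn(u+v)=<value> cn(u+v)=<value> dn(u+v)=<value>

sn u = 0.9921277713070933, cn u = 0.1252297305004683, dn u = 0.8810763329489626
sn v = -0.9857920006009473, cn v = 0.1679706270488444, dn v = 0.8826910867152961
m = k² = 0.227268632529
D = 1 − m·sn²u·sn²v = 0.7826071325479046
sn(u+v) = (sn u·cn v·dn v + sn v·cn u·dn u)/D = 0.0383297057046757/0.7826071325479046 = 0.04897694399984207
cn(u+v) = (cn u·cn v − sn u·sn v·dn u·dn v)/D = 0.781667933060738/0.7826071325479046 = 0.9987999093694574
dn(u+v) = (dn u·dn v − m·sn u·sn v·cn u·cn v)/D = 0.7823937809632301/0.7826071325479046 = 0.9997273835417524

sn(u+v)=0.048976944 cn(u+v)=0.998799909 dn(u+v)=0.999727384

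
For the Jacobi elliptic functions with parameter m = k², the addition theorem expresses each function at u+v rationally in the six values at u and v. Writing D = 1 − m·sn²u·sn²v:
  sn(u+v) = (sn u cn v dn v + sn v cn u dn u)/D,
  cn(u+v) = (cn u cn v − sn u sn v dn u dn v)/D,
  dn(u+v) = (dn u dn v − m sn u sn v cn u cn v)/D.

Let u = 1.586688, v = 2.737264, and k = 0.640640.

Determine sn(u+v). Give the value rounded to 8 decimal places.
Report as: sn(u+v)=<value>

sn(u+v)=-0.66560107

sn u = 0.9883887246682691, cn u = 0.1519464673779303, dn u = 0.7739871104234542
sn v = 0.7161497898088748, cn v = -0.697946615835842, dn v = 0.8885425599339033
m = k² = 0.4104196096
D = 1 − m·sn²u·sn²v = 0.7943676658074863
sn(u+v) = (sn u·cn v·dn v + sn v·cn u·dn u)/D = -0.5287319643672035/0.7943676658074863 = -0.6656010650052577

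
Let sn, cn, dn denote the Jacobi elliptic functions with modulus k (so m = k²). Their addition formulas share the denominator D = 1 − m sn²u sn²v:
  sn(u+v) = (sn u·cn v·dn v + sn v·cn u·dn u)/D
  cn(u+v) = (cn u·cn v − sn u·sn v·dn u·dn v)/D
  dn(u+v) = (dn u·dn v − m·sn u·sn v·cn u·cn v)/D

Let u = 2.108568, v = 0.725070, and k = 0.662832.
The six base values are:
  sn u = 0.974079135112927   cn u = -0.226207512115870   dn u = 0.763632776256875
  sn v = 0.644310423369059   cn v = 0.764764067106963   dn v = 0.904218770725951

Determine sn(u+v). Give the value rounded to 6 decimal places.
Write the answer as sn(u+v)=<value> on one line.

m = k² = 0.439346260224
D = 1 − m·sn²u·sn²v = 0.8269443710627905
sn(u+v) = (sn u·cn v·dn v + sn v·cn u·dn u)/D = 0.5622915416920864/0.8269443710627905 = 0.679962959261006

sn(u+v)=0.679963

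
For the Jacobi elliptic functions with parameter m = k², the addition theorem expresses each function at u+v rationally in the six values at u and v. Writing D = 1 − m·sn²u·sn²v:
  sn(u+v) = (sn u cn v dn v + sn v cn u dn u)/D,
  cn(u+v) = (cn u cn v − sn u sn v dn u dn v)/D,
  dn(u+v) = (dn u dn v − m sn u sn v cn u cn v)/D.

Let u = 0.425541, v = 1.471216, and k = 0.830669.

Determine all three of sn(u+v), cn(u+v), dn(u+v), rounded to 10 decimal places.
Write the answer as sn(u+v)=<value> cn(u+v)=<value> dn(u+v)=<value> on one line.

sn(u+v)=0.9958011771 cn(u+v)=0.0915424251 dn(u+v)=0.5619353302

sn u = 0.4050558428028296, cn u = 0.9142919469246622, dn u = 0.9416951388714214
sn v = 0.9423189071446944, cn v = 0.3347164131584061, dn v = 0.6223298536348784
m = k² = 0.690010987561
D = 1 − m·sn²u·sn²v = 0.8994732554051527
sn(u+v) = (sn u·cn v·dn v + sn v·cn u·dn u)/D = 0.8956965265415728/0.8994732554051527 = 0.9958011771435286
cn(u+v) = (cn u·cn v − sn u·sn v·dn u·dn v)/D = 0.08233996314369247/0.8994732554051527 = 0.09154242513481272
dn(u+v) = (dn u·dn v − m·sn u·sn v·cn u·cn v)/D = 0.5054458007434655/0.8994732554051527 = 0.5619353301569771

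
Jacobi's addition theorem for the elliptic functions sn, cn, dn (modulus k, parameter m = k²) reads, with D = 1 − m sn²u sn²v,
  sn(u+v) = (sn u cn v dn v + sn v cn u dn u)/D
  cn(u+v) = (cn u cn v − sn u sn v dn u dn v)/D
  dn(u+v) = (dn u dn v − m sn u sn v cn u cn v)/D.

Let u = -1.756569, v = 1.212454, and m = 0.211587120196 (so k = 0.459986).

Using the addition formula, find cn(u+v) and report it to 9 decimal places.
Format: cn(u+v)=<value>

sn u = -0.9967314432044332, cn u = -0.08078632388967619, dn u = 0.8887034310498981
sn v = 0.9190600293000642, cn v = 0.3941175745167489, dn v = 0.9062441305715377
m = k² = 0.211587120196
D = 1 − m·sn²u·sn²v = 0.8224448380721472
cn(u+v) = (cn u·cn v − sn u·sn v·dn u·dn v)/D = 0.705935972734627/0.8224448380721472 = 0.8583383833855375

cn(u+v)=0.858338383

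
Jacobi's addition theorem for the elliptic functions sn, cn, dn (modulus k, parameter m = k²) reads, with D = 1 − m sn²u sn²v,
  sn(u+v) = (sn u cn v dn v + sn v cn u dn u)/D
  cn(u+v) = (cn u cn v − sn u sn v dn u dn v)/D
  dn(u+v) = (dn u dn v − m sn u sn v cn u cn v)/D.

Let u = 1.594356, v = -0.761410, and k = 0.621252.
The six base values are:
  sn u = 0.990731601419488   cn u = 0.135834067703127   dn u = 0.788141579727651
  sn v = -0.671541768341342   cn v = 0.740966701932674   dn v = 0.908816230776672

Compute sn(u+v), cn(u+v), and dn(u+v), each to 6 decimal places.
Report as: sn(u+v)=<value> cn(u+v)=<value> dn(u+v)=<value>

sn(u+v)=0.717919 cn(u+v)=0.696127 dn(u+v)=0.895029

m = k² = 0.385954047504
D = 1 − m·sn²u·sn²v = 0.8291583758502237
sn(u+v) = (sn u·cn v·dn v + sn v·cn u·dn u)/D = 0.595268306126469/0.8291583758502237 = 0.7179187034275297
cn(u+v) = (cn u·cn v − sn u·sn v·dn u·dn v)/D = 0.5771994940780053/0.8291583758502237 = 0.6961269534136246
dn(u+v) = (dn u·dn v − m·sn u·sn v·cn u·cn v)/D = 0.7421205924421089/0.8291583758502237 = 0.8950287593502679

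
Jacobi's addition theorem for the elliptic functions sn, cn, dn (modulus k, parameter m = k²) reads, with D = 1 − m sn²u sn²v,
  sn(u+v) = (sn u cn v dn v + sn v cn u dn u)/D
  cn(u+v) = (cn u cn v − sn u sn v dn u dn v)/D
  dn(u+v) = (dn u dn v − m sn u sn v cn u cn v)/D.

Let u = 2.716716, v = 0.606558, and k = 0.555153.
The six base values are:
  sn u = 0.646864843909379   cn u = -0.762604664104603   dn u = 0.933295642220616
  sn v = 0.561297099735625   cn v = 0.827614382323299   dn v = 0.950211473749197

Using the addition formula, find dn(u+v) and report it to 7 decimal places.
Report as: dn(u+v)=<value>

m = k² = 0.308194853409
D = 1 − m·sn²u·sn²v = 0.9593708182835858
dn(u+v) = (dn u·dn v − m·sn u·sn v·cn u·cn v)/D = 0.9574533503136291/0.9593708182835858 = 0.9980013276061625

dn(u+v)=0.9980013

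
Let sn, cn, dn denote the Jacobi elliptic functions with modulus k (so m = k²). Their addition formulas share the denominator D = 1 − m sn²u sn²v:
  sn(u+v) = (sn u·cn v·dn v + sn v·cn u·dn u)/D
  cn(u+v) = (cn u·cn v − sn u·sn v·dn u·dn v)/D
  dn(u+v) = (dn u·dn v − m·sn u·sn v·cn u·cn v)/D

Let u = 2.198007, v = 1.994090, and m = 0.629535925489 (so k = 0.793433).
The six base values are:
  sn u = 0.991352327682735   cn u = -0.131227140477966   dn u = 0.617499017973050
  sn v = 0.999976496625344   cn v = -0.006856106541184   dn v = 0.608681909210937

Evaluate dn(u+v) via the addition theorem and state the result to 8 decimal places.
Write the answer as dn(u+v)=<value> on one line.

dn(u+v)=0.98417366

m = k² = 0.629535925489
D = 1 − m·sn²u·sn²v = 0.381334119694926
dn(u+v) = (dn u·dn v − m·sn u·sn v·cn u·cn v)/D = 0.3752989943773045/0.381334119694926 = 0.9841736550549169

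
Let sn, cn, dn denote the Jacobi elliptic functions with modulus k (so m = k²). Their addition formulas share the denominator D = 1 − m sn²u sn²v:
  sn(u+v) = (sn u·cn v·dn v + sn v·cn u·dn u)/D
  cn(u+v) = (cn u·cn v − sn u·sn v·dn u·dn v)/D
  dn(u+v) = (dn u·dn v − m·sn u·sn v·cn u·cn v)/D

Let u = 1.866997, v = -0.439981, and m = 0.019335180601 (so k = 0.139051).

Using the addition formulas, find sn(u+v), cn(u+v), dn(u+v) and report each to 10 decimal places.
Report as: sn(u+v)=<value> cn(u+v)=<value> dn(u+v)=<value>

sn(u+v)=0.9887715849 cn(u+v)=0.1494347784 dn(u+v)=0.9905031997

sn u = 0.959437399539107, cn u = -0.2819217557508394, dn u = 0.9910608342390868
sn v = -0.4256834050092534, cn v = 0.9048721670488754, dn v = 0.9982466339929272
m = k² = 0.019335180601
D = 1 − m·sn²u·sn²v = 0.9967748125607646
sn(u+v) = (sn u·cn v·dn v + sn v·cn u·dn u)/D = 0.9855826111594872/0.9967748125607646 = 0.9887715848552351
cn(u+v) = (cn u·cn v − sn u·sn v·dn u·dn v)/D = 0.1489528231877281/0.9967748125607646 = 0.1494347783578728
dn(u+v) = (dn u·dn v − m·sn u·sn v·cn u·cn v)/D = 0.9873086411840385/0.9967748125607646 = 0.9905031996621112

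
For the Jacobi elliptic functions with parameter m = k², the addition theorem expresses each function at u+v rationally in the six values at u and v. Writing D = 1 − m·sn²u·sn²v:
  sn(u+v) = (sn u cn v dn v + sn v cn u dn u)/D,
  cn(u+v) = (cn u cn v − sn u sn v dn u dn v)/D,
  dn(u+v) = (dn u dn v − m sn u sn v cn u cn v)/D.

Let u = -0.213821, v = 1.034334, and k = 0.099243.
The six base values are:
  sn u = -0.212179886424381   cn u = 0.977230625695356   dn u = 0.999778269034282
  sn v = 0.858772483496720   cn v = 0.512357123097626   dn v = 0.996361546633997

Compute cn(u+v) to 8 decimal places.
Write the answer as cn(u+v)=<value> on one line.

m = k² = 0.009849173049
D = 1 − m·sn²u·sn²v = 0.9996729874394921
cn(u+v) = (cn u·cn v − sn u·sn v·dn u·dn v)/D = 0.6822020864144501/0.9996729874394921 = 0.6824252480421676

cn(u+v)=0.68242525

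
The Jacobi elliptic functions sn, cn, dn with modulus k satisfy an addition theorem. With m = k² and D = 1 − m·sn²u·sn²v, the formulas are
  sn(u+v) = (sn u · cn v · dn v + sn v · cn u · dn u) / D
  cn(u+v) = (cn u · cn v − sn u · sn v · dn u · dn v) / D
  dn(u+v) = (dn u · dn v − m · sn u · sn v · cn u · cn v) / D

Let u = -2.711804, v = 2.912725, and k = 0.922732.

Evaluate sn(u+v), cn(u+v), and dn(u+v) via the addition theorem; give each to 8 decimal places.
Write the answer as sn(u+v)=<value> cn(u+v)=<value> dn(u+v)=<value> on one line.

sn(u+v)=0.19845484 cn(u+v)=0.98011003 dn(u+v)=0.98309045

sn u = -0.9922633349204159, cn u = -0.1241510135786837, dn u = 0.4021059778767386
sn v = 0.978480836662184, cn v = -0.2063377141602386, dn v = 0.4299019518079809
m = k² = 0.851434343824
D = 1 − m·sn²u·sn²v = 0.1973805105046498
sn(u+v) = (sn u·cn v·dn v + sn v·cn u·dn u)/D = 0.03917111732271411/0.1973805105046498 = 0.1984548384364997
cn(u+v) = (cn u·cn v − sn u·sn v·dn u·dn v)/D = 0.1934546186958749/0.1973805105046498 = 0.9801100331601258
dn(u+v) = (dn u·dn v − m·sn u·sn v·cn u·cn v)/D = 0.1940428950934649/0.1973805105046498 = 0.983090451014381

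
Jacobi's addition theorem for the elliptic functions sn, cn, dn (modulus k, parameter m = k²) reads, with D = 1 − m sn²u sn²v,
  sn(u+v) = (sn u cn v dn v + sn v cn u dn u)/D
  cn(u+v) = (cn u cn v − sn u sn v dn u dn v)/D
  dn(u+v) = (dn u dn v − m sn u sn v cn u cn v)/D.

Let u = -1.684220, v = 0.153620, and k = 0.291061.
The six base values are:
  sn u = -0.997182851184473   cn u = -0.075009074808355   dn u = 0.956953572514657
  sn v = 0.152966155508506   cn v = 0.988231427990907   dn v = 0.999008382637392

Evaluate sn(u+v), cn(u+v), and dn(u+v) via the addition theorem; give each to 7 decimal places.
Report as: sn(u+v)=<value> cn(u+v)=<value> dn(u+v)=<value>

sn(u+v)=-0.9974162 cn(u+v)=0.0718397 dn(u+v)=0.9569330

m = k² = 0.084716505721
D = 1 − m·sn²u·sn²v = 0.9980289014424629
sn(u+v) = (sn u·cn v·dn v + sn v·cn u·dn u)/D = -0.9954501877677998/0.9980289014424629 = -0.9974161933878507
cn(u+v) = (cn u·cn v − sn u·sn v·dn u·dn v)/D = 0.07169805985869804/0.9980289014424629 = 0.07183966291464305
dn(u+v) = (dn u·dn v − m·sn u·sn v·cn u·cn v)/D = 0.9550467617256958/0.9980289014424629 = 0.9569329709243445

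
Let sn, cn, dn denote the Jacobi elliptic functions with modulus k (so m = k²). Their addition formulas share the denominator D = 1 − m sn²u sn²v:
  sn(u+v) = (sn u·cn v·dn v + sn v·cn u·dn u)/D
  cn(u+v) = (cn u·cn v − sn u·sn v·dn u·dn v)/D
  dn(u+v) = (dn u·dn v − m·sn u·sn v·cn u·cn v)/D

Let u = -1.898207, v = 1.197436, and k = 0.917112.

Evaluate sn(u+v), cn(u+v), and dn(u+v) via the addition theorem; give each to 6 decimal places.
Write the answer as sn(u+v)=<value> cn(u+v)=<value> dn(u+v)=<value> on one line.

sn u = -0.9818810328683535, cn u = 0.1894983833529335, dn u = 0.4348666175130217
sn v = 0.8509663537149284, cn v = 0.525220206051823, dn v = 0.6252413491519398
m = k² = 0.841094420544
D = 1 − m·sn²u·sn²v = 0.4127983443726392
sn(u+v) = (sn u·cn v·dn v + sn v·cn u·dn u)/D = -0.2523141369740353/0.4127983443726392 = -0.6112285584805242
cn(u+v) = (cn u·cn v − sn u·sn v·dn u·dn v)/D = 0.3267109569632457/0.4127983443726392 = 0.7914541359408139
dn(u+v) = (dn u·dn v − m·sn u·sn v·cn u·cn v)/D = 0.3418426008123555/0.4127983443726392 = 0.8281103969345603

sn(u+v)=-0.611229 cn(u+v)=0.791454 dn(u+v)=0.828110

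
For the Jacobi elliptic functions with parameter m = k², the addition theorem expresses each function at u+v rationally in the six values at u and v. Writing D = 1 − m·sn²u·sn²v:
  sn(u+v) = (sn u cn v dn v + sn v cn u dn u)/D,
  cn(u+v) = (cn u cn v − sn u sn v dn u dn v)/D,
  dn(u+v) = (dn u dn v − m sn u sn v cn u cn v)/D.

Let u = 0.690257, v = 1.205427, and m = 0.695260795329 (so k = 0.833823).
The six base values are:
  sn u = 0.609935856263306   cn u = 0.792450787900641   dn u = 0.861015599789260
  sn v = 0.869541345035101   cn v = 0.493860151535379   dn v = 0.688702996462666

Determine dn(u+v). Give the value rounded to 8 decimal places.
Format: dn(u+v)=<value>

m = k² = 0.695260795329
D = 1 − m·sn²u·sn²v = 0.8044325629854011
dn(u+v) = (dn u·dn v − m·sn u·sn v·cn u·cn v)/D = 0.4486733580946936/0.8044325629854011 = 0.5577513625624279

dn(u+v)=0.55775136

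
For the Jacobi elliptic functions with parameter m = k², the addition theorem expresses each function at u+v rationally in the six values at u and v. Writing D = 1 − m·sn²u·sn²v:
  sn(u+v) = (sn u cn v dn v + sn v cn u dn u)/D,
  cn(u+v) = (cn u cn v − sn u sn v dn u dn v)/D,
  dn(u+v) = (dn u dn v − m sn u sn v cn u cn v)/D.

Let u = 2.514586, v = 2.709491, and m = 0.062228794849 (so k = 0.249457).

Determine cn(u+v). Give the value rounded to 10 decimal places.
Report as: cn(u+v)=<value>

cn(u+v)=0.4102441274

sn u = 0.6246851269931968, cn u = -0.7808767457886639, dn u = 0.9877835610861899
sn v = 0.4632433113098457, cn v = -0.8862311405760291, dn v = 0.9933005845438782
m = k² = 0.062228794849
D = 1 − m·sn²u·sn²v = 0.9947888684450815
cn(u+v) = (cn u·cn v − sn u·sn v·dn u·dn v)/D = 0.4081062912535946/0.9947888684450815 = 0.4102441273709574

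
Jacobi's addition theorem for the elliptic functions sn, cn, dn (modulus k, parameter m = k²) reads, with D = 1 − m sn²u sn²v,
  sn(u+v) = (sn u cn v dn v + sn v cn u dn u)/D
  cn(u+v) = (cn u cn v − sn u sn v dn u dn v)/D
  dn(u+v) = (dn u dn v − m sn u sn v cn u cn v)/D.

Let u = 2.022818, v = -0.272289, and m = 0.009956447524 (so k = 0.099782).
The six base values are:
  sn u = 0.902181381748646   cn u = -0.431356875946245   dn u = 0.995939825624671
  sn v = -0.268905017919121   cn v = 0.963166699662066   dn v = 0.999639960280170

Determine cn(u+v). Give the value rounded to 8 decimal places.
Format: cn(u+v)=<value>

m = k² = 0.009956447524
D = 1 − m·sn²u·sn²v = 0.9994140103535338
cn(u+v) = (cn u·cn v − sn u·sn v·dn u·dn v)/D = -0.173939472120631/0.9994140103535338 = -0.1740414586134344

cn(u+v)=-0.17404146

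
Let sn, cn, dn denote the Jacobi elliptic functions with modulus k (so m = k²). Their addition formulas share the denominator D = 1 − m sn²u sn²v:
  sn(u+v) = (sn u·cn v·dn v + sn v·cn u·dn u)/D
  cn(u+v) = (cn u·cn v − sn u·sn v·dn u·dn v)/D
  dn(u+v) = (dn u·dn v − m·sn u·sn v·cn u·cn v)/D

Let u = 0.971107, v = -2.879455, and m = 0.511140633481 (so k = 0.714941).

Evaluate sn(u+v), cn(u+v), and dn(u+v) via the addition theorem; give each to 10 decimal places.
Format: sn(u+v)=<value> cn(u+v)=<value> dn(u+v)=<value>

sn u = 0.7876874491501817, cn u = 0.6160750623513987, dn u = 0.8263546564737803
sn v = -0.7196125590455969, cn v = -0.6943758095324515, dn v = 0.8575020652390815
m = k² = 0.511140633481
D = 1 − m·sn²u·sn²v = 0.8357725586974234
sn(u+v) = (sn u·cn v·dn v + sn v·cn u·dn u)/D = -0.8353639392046571/0.8357725586974234 = -0.9995110876894509
cn(u+v) = (cn u·cn v − sn u·sn v·dn u·dn v)/D = -0.02613156995122937/0.8357725586974234 = -0.03126636508855495
dn(u+v) = (dn u·dn v − m·sn u·sn v·cn u·cn v)/D = 0.5846580314323055/0.8357725586974234 = 0.6995420289265211

sn(u+v)=-0.9995110877 cn(u+v)=-0.0312663651 dn(u+v)=0.6995420289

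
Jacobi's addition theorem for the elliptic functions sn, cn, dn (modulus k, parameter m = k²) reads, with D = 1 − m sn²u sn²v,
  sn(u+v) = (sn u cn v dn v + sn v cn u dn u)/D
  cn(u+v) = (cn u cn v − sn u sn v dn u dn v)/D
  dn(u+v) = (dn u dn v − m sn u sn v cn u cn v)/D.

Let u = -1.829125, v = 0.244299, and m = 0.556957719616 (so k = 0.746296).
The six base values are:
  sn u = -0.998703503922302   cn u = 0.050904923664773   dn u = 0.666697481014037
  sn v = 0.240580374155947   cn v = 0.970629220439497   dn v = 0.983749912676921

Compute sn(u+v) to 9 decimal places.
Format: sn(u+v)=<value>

sn(u+v)=-0.976862218

m = k² = 0.556957719616
D = 1 − m·sn²u·sn²v = 0.967847424484664
sn(u+v) = (sn u·cn v·dn v + sn v·cn u·dn u)/D = -0.9454535821616356/0.967847424484664 = -0.9768622184070469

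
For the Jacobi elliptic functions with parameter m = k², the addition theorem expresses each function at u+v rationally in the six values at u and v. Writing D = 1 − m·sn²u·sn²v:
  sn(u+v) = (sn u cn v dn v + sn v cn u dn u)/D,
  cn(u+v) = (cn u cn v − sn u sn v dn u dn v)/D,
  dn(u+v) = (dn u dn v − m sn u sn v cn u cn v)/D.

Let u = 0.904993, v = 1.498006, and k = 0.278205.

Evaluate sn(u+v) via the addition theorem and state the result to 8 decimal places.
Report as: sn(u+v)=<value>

sn(u+v)=0.71479749

sn u = 0.781390496780778, cn u = 0.6240423796030915, dn u = 0.9760855515269333
sn v = 0.9949572635232546, cn v = 0.1002997695028105, dn v = 0.9609269511589777
m = k² = 0.077398022025
D = 1 − m·sn²u·sn²v = 0.9532184113484829
sn(u+v) = (sn u·cn v·dn v + sn v·cn u·dn u)/D = 0.6813581283894055/0.9532184113484829 = 0.7147974905620144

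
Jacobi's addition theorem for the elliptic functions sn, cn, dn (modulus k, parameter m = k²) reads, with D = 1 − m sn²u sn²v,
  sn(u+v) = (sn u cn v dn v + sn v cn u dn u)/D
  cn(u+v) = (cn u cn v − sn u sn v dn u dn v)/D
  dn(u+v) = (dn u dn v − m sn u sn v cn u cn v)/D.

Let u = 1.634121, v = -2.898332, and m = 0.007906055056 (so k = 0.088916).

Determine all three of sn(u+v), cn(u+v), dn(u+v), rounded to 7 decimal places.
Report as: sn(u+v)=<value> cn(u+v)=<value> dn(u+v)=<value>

sn u = 0.9982024638516237, cn u = -0.05993197110514488, dn u = 0.9960533832270074
sn v = -0.246897775657253, cn v = -0.9690415307795124, dn v = 0.9997590002850511
m = k² = 0.007906055056
D = 1 − m·sn²u·sn²v = 0.9995197897077393
sn(u+v) = (sn u·cn v·dn v + sn v·cn u·dn u)/D = -0.9523278526697265/0.9995197897077393 = -0.9527853900203298
cn(u+v) = (cn u·cn v − sn u·sn v·dn u·dn v)/D = 0.3034987167137139/0.9995197897077393 = 0.3036445299421808
dn(u+v) = (dn u·dn v − m·sn u·sn v·cn u·cn v)/D = 0.9959264955997786/0.9995197897077393 = 0.9964049795262069

sn(u+v)=-0.9527854 cn(u+v)=0.3036445 dn(u+v)=0.9964050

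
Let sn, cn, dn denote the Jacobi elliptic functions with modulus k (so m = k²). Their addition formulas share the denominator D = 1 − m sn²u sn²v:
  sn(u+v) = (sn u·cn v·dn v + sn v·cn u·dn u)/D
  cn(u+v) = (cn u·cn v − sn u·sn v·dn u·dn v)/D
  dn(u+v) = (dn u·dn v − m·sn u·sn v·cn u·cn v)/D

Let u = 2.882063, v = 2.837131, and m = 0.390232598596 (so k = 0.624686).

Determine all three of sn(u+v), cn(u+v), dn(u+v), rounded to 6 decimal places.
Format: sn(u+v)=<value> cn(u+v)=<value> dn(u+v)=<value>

sn(u+v)=-0.948920 cn(u+v)=0.315518 dn(u+v)=0.805367

sn u = 0.5992319687903365, cn u = -0.8005754477746974, dn u = 0.9272948222091398
sn v = 0.6319108496121403, cn v = -0.7750410815837203, dn v = 0.9187903488950728
m = k² = 0.390232598596
D = 1 − m·sn²u·sn²v = 0.9440467754697391
sn(u+v) = (sn u·cn v·dn v + sn v·cn u·dn u)/D = -0.8958245651651584/0.9440467754697391 = -0.9489196811454748
cn(u+v) = (cn u·cn v − sn u·sn v·dn u·dn v)/D = 0.2978634967925187/0.9440467754697391 = 0.3155177312525724
dn(u+v) = (dn u·dn v − m·sn u·sn v·cn u·cn v)/D = 0.7603038928031135/0.9440467754697391 = 0.8053667599519116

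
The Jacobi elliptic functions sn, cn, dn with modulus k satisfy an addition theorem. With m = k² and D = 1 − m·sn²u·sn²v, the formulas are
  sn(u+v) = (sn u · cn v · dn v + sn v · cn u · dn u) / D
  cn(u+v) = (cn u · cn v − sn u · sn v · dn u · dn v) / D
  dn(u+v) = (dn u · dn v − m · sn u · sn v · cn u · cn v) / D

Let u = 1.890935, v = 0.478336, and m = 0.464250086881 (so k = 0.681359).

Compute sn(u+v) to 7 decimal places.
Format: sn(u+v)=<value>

sn u = 0.9988319264394343, cn u = -0.04831958945695252, dn u = 0.7326894541359685
sn v = 0.4531374255524626, cn v = 0.891440673047672, dn v = 0.951143465788605
m = k² = 0.464250086881
D = 1 − m·sn²u·sn²v = 0.9048964582613904
sn(u+v) = (sn u·cn v·dn v + sn v·cn u·dn u)/D = 0.8308550365828456/0.9048964582613904 = 0.9181769129466997

sn(u+v)=0.9181769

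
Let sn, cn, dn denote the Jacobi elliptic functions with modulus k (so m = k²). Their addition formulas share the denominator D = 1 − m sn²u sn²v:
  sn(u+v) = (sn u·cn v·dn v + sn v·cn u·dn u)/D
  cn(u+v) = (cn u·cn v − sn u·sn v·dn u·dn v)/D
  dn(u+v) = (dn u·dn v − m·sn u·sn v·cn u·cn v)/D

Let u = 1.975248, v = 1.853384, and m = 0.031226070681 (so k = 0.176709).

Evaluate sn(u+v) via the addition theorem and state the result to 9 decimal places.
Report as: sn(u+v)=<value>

sn u = 0.9263846877309994, cn u = -0.3765785579896163, dn u = 0.9865100822807501
sn v = 0.9648422045664354, cn v = -0.2628298314259262, dn v = 0.9853583161987843
m = k² = 0.031226070681
D = 1 − m·sn²u·sn²v = 0.975053325586438
sn(u+v) = (sn u·cn v·dn v + sn v·cn u·dn u)/D = -0.5983540261246782/0.975053325586438 = -0.6136628740431227

sn(u+v)=-0.613662874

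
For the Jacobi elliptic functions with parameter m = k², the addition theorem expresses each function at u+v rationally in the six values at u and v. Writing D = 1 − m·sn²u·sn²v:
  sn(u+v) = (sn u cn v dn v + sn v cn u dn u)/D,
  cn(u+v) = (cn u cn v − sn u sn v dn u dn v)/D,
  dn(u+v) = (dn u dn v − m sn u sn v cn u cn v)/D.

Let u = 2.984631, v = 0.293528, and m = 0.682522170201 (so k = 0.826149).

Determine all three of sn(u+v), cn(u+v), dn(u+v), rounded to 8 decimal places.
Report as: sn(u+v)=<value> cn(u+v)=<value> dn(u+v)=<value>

sn u = 0.8381121138609662, cn u = -0.5454980152113323, dn u = 0.721508589472369
sn v = 0.2866306339994725, cn v = 0.9580411680366666, dn v = 0.9715585128664882
m = k² = 0.682522170201
D = 1 − m·sn²u·sn²v = 0.9606117933857983
sn(u+v) = (sn u·cn v·dn v + sn v·cn u·dn u)/D = 0.6672964169002737/0.9606117933857983 = 0.6946577394686179
cn(u+v) = (cn u·cn v − sn u·sn v·dn u·dn v)/D = -0.6910068809960837/0.9606117933857983 = -0.7193404096784427
dn(u+v) = (dn u·dn v − m·sn u·sn v·cn u·cn v)/D = 0.7866755804201712/0.9606117933857983 = 0.8189318368114482

sn(u+v)=0.69465774 cn(u+v)=-0.71934041 dn(u+v)=0.81893184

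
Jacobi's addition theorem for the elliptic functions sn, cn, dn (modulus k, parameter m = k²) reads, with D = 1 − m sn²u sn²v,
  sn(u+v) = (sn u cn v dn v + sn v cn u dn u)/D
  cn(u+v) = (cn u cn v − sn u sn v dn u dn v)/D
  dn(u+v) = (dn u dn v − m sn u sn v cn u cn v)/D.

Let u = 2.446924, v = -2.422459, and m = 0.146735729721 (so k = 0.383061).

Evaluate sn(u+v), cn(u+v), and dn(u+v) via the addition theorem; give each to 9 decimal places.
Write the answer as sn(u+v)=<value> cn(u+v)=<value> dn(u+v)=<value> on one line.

sn u = 0.7234211460746347, cn u = -0.6904070143126169, dn u = 0.9608369237262364
sn v = -0.7394343486832555, cn v = -0.6732286713943263, dn v = 0.9590465626433003
m = k² = 0.146735729721
D = 1 − m·sn²u·sn²v = 0.9580127417352843
sn(u+v) = (sn u·cn v·dn v + sn v·cn u·dn u)/D = 0.0234351008045409/0.9580127417352843 = 0.02446220158000407
cn(u+v) = (cn u·cn v − sn u·sn v·dn u·dn v)/D = 0.9577260617616279/0.9580127417352843 = 0.9997007555733162
dn(u+v) = (dn u·dn v − m·sn u·sn v·cn u·cn v)/D = 0.9579706809108663/0.9580127417352843 = 0.9999560957567832

sn(u+v)=0.024462202 cn(u+v)=0.999700756 dn(u+v)=0.999956096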